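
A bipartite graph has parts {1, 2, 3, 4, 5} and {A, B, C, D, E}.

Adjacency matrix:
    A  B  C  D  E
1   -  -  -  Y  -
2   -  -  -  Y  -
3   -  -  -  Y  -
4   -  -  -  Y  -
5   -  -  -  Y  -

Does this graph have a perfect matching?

No

The set {1, 2, 3, 4, 5} has only 1 neighbour ({D}), so by Hall's theorem at most 1 of the 5 left vertices can be matched.
Hence no matching covers every left vertex.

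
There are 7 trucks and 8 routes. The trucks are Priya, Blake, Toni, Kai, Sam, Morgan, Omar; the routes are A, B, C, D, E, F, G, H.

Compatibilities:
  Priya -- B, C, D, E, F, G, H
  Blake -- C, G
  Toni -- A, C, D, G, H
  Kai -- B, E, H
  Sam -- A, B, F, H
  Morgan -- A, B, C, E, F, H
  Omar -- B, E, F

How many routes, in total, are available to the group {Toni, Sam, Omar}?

The union of neighbours of {Toni, Sam, Omar} is {A, B, C, D, E, F, G, H}, which has 8 elements.
Since |N(S)| = 8 ≥ |S| = 3, Hall's condition holds for this subset.

8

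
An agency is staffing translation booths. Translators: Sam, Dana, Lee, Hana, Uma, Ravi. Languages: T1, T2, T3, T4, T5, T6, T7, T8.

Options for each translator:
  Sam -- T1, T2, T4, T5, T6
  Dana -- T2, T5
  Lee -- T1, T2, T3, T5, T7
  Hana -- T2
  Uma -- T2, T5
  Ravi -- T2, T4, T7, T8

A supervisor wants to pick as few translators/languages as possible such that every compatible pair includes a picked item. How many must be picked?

{Sam, Lee, Ravi, T2, T5} is a vertex cover of size 5: every edge has an endpoint in this set.
No smaller cover exists because Sam–T4, Dana–T5, Lee–T7, Hana–T2, Ravi–T8 is a matching of size 5, and a cover must include an endpoint of each of these disjoint edges (König's theorem).

5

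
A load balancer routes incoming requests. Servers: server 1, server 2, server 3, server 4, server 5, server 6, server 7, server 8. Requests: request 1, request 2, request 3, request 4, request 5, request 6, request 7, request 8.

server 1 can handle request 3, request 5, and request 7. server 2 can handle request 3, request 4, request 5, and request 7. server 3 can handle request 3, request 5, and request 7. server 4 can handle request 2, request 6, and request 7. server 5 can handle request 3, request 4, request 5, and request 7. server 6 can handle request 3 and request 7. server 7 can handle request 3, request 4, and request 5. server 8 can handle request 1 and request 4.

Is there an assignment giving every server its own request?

The set {server 1, server 2, server 3, server 5, server 6, server 7} has only 4 neighbours ({request 3, request 4, request 5, request 7}), so by Hall's theorem at most 6 of the 8 servers can be matched.
Hence no matching covers every server.

No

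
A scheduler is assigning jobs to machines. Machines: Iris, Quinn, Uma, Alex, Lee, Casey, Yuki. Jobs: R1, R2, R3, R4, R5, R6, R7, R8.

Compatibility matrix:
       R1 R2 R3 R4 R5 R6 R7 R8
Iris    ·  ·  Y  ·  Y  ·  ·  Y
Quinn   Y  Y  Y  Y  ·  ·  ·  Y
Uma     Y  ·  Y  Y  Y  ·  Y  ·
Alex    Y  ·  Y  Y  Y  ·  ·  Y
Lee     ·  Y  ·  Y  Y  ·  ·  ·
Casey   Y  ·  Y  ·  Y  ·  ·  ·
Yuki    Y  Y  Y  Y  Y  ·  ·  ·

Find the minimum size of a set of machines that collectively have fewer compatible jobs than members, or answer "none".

none

A matching saturating every machine exists, for instance Iris→R8, Quinn→R2, Uma→R7, Alex→R1, Lee→R4, Casey→R5, Yuki→R3.
By Hall's marriage theorem, this means |N(S)| ≥ |S| for every subset S, so no violating subset exists.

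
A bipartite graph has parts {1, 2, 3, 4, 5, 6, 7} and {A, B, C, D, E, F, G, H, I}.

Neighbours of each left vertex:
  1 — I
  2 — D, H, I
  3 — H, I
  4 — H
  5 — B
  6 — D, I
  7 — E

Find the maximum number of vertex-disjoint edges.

5

For example, pair 1-I, 2-D, 3-H, 5-B, 7-E.
The set {1, 2, 3, 4, 6} has only 3 neighbours ({D, H, I}), so by Hall's theorem at most 5 of the 7 left vertices can be matched.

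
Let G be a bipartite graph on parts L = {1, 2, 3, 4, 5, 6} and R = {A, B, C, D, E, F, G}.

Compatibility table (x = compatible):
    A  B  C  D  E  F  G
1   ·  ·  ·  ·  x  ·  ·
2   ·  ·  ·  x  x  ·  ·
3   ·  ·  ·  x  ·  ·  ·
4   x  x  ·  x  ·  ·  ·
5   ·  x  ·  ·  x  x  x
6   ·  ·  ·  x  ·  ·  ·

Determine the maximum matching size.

For example, pair 1-E, 2-D, 4-A, 5-B.
The set {1, 2, 3, 6} has only 2 neighbours ({D, E}), so by Hall's theorem at most 4 of the 6 left vertices can be matched.

4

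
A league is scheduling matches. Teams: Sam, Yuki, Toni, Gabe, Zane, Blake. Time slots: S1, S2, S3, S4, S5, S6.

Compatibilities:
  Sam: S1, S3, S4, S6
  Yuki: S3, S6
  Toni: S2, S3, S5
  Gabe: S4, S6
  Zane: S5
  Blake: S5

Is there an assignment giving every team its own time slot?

The set {Zane, Blake} has only 1 neighbour ({S5}), so by Hall's theorem at most 5 of the 6 teams can be matched.
Hence no matching covers every team.

No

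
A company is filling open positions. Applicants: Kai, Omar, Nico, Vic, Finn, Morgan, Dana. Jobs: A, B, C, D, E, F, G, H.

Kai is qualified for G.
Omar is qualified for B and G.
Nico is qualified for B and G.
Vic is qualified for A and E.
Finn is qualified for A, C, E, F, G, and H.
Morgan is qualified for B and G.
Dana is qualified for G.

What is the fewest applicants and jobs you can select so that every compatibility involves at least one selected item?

{Vic, Finn, B, G} is a vertex cover of size 4: every edge has an endpoint in this set.
No smaller cover exists because Kai–G, Omar–B, Vic–E, Finn–A is a matching of size 4, and a cover must include an endpoint of each of these disjoint edges (König's theorem).

4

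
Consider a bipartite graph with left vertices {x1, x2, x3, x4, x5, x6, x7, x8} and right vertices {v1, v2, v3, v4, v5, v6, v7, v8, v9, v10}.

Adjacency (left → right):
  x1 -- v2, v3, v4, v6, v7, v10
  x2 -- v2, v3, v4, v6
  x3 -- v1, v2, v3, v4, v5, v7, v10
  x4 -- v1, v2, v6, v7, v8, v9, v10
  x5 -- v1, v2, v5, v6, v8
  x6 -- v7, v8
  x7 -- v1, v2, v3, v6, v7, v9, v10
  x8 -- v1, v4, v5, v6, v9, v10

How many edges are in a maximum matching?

8

A valid assignment of size 8: x1–v2, x2–v4, x3–v1, x4–v6, x5–v5, x6–v7, x7–v3, x8–v10.
This saturates every left vertex, so 8 is the maximum.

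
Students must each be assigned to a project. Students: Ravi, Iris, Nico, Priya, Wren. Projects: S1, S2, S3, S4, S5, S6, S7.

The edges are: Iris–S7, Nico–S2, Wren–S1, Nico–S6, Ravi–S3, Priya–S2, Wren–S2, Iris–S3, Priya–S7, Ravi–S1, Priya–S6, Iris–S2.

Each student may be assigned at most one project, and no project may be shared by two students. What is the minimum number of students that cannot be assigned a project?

0

One maximum matching: Ravi→S1, Iris→S3, Nico→S6, Priya→S7, Wren→S2.
This saturates every student, so 5 is the maximum.
That matches 5 of the 5, leaving 0 unmatched; no matching can do better.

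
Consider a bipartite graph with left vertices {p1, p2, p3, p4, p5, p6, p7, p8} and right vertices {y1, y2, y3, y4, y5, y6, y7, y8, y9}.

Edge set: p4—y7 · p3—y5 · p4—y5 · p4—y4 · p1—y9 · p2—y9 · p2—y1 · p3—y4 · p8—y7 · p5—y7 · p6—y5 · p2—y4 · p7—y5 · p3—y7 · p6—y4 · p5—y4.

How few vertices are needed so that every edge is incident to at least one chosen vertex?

5

{p1, p2, y4, y5, y7} is a vertex cover of size 5: every edge has an endpoint in this set.
No smaller cover exists because p1–y9, p2–y1, p3–y5, p4–y4, p5–y7 is a matching of size 5, and a cover must include an endpoint of each of these disjoint edges (König's theorem).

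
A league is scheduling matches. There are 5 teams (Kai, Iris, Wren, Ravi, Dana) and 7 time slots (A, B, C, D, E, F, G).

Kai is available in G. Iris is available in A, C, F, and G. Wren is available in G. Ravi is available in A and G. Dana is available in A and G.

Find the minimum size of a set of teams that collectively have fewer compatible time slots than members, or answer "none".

2

Take S = {Kai, Wren}. Its neighbourhood is {G}, so |N(S)| = 1 < |S| = 2.
No single vertex violates Hall's condition since each has at least one neighbour, so 2 is the minimum.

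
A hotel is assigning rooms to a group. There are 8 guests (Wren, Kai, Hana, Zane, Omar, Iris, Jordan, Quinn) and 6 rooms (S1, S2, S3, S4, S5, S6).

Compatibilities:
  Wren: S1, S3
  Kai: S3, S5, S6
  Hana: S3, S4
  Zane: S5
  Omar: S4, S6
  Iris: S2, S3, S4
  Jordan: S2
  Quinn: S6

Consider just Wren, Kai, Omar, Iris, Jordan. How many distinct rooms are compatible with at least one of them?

The union of neighbours of {Wren, Kai, Omar, Iris, Jordan} is {S1, S2, S3, S4, S5, S6}, which has 6 elements.
Since |N(S)| = 6 ≥ |S| = 5, Hall's condition holds for this subset.

6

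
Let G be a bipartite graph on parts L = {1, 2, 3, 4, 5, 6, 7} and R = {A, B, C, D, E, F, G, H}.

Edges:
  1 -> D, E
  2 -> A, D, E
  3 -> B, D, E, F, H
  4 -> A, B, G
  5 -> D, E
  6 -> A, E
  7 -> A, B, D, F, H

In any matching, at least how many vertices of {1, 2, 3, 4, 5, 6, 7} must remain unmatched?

A valid assignment of size 6: 1→D, 2→A, 3→B, 4→G, 5→E, 7→H.
The set {1, 2, 5, 6} has only 3 neighbours ({A, D, E}), so by Hall's theorem at most 6 of the 7 left vertices can be matched.
That matches 6 of the 7, leaving 1 unmatched; no matching can do better.

1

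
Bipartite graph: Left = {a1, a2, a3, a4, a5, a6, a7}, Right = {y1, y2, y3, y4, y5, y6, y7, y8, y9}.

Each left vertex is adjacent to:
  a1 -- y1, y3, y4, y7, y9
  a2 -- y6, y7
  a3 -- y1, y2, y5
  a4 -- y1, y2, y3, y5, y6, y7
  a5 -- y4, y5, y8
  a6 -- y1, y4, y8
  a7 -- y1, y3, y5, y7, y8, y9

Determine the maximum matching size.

One maximum matching: a1-y9, a2-y6, a3-y2, a4-y3, a5-y8, a6-y1, a7-y7.
All 7 left vertices are matched, so no larger matching exists.

7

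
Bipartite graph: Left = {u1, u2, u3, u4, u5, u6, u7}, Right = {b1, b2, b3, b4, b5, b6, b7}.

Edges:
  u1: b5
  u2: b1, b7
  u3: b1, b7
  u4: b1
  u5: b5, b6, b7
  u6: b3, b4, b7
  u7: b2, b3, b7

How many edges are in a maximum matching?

For example, pair u1→b5, u2→b1, u3→b7, u5→b6, u6→b4, u7→b3.
The set {u2, u3, u4} has only 2 neighbours ({b1, b7}), so by Hall's theorem at most 6 of the 7 left vertices can be matched.

6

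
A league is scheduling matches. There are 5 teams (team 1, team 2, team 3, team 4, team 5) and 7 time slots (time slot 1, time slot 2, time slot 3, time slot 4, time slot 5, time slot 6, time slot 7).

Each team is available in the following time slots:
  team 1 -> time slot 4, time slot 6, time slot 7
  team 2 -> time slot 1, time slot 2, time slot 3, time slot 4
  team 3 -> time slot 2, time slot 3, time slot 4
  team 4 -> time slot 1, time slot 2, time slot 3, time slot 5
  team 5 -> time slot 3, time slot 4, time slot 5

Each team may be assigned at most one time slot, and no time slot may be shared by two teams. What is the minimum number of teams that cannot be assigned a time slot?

One maximum matching: team 1-time slot 7, team 2-time slot 2, team 3-time slot 3, team 4-time slot 5, team 5-time slot 4.
This saturates every team, so 5 is the maximum.
That matches 5 of the 5, leaving 0 unmatched; no matching can do better.

0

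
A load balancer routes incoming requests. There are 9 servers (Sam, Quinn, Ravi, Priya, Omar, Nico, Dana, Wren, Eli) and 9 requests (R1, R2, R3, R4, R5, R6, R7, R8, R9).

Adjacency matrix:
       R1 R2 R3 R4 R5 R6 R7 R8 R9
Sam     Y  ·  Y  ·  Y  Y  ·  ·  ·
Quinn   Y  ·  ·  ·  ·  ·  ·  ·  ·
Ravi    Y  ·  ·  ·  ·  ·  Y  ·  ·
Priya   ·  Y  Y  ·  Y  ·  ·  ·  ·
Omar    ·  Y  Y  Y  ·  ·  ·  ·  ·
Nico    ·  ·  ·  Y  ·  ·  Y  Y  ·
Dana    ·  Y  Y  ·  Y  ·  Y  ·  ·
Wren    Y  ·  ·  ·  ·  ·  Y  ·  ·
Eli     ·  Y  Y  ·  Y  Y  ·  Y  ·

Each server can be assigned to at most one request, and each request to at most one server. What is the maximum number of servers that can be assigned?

One maximum matching: Sam-R5, Quinn-R1, Ravi-R7, Priya-R3, Omar-R4, Nico-R8, Dana-R2, Eli-R6.
The set {Quinn, Ravi, Wren} has only 2 neighbours ({R1, R7}), so by Hall's theorem at most 8 of the 9 servers can be matched.

8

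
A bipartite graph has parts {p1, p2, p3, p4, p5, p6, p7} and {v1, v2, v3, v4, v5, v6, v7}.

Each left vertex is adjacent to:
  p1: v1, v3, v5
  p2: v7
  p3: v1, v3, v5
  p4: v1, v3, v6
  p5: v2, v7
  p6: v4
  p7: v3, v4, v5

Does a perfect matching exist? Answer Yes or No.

For example, pair p1–v1, p2–v7, p3–v5, p4–v6, p5–v2, p6–v4, p7–v3.
All 7 left vertices are covered.

Yes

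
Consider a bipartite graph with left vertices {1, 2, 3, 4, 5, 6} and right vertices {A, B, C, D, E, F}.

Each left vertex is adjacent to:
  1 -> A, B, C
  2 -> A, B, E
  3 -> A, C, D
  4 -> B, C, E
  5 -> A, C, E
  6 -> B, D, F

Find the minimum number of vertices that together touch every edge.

6

A maximum matching has 6 edges (e.g. 1–A, 2–B, 3–D, 4–C, 5–E, 6–F).
By König's theorem the minimum vertex cover has the same size. One such cover is {1, 2, 3, 4, 5, 6}.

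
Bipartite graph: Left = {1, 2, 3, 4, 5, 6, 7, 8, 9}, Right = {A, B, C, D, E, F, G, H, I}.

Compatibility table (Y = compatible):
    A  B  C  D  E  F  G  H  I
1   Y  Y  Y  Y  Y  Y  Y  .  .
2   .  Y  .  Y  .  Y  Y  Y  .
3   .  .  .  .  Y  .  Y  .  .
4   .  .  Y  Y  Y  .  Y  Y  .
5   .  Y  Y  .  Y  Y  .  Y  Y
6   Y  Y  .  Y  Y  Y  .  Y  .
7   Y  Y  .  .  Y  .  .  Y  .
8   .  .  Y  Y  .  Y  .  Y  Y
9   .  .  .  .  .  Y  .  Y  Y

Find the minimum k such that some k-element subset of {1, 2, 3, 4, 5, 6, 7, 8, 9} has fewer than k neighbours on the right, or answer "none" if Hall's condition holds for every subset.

A matching saturating every left vertex exists, for instance 1→A, 2→G, 3→E, 4→C, 5→I, 6→H, 7→B, 8→D, 9→F.
By Hall's marriage theorem, this means |N(S)| ≥ |S| for every subset S, so no violating subset exists.

none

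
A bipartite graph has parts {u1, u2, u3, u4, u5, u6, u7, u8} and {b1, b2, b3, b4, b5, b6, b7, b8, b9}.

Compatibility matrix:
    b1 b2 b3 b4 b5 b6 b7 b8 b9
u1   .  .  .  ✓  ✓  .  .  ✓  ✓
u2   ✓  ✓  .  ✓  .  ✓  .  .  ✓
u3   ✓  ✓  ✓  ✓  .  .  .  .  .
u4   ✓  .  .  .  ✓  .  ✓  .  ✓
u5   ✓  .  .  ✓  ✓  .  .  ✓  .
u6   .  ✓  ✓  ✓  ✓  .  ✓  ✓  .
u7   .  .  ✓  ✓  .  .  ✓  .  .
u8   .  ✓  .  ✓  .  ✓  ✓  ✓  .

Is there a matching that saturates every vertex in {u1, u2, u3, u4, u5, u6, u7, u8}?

Yes

One maximum matching: u1-b8, u2-b6, u3-b2, u4-b5, u5-b1, u6-b4, u7-b3, u8-b7.
Every left vertex is matched, so this matching saturates all of them.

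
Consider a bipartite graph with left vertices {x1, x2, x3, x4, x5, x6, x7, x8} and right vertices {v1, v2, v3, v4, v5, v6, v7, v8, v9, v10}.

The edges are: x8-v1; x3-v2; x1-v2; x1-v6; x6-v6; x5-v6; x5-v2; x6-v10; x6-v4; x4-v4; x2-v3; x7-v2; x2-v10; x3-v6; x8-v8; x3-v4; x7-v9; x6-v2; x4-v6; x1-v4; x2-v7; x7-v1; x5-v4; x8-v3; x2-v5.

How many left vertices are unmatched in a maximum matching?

A valid assignment of size 7: x1-v2, x2-v7, x3-v4, x4-v6, x6-v10, x7-v9, x8-v1.
The set {x1, x3, x4, x5} has only 3 neighbours ({v2, v4, v6}), so by Hall's theorem at most 7 of the 8 left vertices can be matched.
That matches 7 of the 8, leaving 1 unmatched; no matching can do better.

1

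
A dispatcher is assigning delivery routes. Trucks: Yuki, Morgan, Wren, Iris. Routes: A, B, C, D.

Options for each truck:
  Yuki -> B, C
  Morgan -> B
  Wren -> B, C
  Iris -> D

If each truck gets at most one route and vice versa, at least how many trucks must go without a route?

1

A valid assignment of size 3: Yuki-C, Morgan-B, Iris-D.
The set {Yuki, Morgan, Wren} has only 2 neighbours ({B, C}), so by Hall's theorem at most 3 of the 4 trucks can be matched.
That matches 3 of the 4, leaving 1 unmatched; no matching can do better.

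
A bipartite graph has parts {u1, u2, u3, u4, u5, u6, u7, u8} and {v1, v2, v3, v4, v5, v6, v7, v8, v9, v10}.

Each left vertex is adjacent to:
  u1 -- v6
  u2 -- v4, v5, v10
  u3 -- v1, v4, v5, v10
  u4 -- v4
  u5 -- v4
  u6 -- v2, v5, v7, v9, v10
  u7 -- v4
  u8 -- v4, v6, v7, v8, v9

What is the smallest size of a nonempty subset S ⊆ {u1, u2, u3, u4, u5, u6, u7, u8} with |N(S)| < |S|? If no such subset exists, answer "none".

2

Take S = {u4, u5}. Its neighbourhood is {v4}, so |N(S)| = 1 < |S| = 2.
No single vertex violates Hall's condition since each has at least one neighbour, so 2 is the minimum.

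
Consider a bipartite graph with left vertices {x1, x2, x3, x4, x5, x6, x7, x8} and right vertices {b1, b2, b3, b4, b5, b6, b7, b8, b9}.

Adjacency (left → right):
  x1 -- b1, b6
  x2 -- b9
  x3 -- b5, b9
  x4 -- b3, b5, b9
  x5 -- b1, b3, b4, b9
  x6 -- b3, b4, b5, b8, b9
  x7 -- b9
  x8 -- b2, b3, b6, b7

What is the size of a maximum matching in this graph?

7

For example, pair x1-b1, x2-b9, x3-b5, x4-b3, x5-b4, x6-b8, x8-b6.
The set {x2, x7} has only 1 neighbour ({b9}), so by Hall's theorem at most 7 of the 8 left vertices can be matched.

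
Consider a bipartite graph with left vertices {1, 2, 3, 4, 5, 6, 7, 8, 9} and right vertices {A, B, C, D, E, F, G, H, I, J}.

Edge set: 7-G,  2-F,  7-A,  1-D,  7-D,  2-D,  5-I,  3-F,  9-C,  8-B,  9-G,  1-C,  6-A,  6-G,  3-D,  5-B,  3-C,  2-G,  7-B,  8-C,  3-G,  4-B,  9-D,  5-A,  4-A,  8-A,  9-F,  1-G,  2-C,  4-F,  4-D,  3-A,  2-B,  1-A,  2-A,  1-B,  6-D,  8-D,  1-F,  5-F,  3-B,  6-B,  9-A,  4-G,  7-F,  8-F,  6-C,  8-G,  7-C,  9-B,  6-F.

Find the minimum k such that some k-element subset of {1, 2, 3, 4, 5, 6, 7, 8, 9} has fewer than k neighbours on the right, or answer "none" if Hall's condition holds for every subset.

7

Take S = {1, 2, 3, 4, 6, 7, 8}. Its neighbourhood is {A, B, C, D, F, G}, so |N(S)| = 6 < |S| = 7.
Every subset of size less than 7 has at least as many neighbours as members, so 7 is the minimum.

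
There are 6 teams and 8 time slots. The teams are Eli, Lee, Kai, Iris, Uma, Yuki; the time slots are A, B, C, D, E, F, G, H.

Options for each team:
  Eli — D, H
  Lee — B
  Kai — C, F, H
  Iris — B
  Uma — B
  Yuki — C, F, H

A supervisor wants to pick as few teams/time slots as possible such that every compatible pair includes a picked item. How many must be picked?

4

The 4 edges Eli–D, Lee–B, Kai–C, Yuki–F form a matching, so any vertex cover needs at least 4 vertices (one per matched edge).
Conversely {Eli, Kai, Yuki, B} meets every edge and has exactly 4 vertices, so 4 is optimal.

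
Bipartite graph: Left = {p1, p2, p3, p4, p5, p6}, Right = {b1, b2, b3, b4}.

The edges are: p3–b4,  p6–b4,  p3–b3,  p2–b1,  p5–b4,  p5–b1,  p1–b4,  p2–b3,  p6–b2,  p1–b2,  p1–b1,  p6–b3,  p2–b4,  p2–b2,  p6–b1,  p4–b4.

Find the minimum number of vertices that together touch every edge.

A maximum matching has 4 edges (e.g. p1–b1, p2–b2, p3–b3, p4–b4).
By König's theorem the minimum vertex cover has the same size. One such cover is {b1, b2, b3, b4}.

4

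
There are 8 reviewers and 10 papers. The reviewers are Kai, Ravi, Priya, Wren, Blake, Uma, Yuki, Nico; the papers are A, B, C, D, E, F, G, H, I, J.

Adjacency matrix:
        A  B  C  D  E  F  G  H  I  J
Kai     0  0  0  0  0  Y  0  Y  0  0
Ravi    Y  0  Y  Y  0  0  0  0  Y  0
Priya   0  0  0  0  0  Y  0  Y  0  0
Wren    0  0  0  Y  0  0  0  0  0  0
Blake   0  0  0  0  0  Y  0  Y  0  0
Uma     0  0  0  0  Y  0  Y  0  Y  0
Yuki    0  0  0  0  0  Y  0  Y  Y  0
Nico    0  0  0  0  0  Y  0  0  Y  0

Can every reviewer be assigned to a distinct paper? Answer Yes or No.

The set {Kai, Priya, Blake, Yuki, Nico} has only 3 neighbours ({F, H, I}), so by Hall's theorem at most 6 of the 8 reviewers can be matched.
Hence no matching covers every reviewer.

No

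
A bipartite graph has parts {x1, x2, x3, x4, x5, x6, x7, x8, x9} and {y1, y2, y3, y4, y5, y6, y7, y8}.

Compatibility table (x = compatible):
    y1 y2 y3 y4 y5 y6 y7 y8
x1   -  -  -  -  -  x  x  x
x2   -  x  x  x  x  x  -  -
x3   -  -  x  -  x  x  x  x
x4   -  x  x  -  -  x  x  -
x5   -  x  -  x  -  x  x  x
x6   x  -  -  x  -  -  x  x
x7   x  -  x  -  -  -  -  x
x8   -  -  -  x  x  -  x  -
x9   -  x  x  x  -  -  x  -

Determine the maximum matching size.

8

A valid assignment of size 8: x1–y8, x2–y5, x3–y3, x4–y2, x5–y6, x6–y4, x7–y1, x8–y7.
The set {x1, x2, x3, x4, x5, x6, x7, x8, x9} has only 8 neighbours ({y1, y2, y3, y4, y5, y6, y7, y8}), so by Hall's theorem at most 8 of the 9 left vertices can be matched.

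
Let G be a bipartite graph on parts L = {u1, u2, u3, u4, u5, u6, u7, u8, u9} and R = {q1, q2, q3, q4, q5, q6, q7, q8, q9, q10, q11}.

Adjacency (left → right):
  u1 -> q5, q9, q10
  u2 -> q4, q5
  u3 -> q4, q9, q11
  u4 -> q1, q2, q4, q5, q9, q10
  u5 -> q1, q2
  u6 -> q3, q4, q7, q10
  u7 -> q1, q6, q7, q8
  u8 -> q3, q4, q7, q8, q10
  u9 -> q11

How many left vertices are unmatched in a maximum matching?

0

For example, pair u1→q10, u2→q5, u3→q9, u4→q4, u5→q2, u6→q3, u7→q6, u8→q7, u9→q11.
All 9 left vertices are matched, so no larger matching exists.
That matches 9 of the 9, leaving 0 unmatched; no matching can do better.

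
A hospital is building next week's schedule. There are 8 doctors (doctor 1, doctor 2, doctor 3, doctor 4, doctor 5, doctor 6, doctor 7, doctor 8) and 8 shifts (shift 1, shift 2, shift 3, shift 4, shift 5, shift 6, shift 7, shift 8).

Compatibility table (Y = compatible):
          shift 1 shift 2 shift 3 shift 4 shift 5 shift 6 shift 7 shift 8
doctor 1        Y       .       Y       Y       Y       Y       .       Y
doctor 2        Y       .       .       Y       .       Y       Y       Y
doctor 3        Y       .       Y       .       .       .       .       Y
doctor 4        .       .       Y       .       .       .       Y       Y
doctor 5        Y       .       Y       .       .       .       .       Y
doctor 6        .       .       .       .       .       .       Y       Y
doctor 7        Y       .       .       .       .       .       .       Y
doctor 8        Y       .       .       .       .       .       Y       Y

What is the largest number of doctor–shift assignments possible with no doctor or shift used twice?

For example, pair doctor 1→shift 5, doctor 2→shift 6, doctor 3→shift 1, doctor 4→shift 7, doctor 5→shift 3, doctor 6→shift 8.
The set {doctor 3, doctor 4, doctor 5, doctor 6, doctor 7, doctor 8} has only 4 neighbours ({shift 1, shift 3, shift 7, shift 8}), so by Hall's theorem at most 6 of the 8 doctors can be matched.

6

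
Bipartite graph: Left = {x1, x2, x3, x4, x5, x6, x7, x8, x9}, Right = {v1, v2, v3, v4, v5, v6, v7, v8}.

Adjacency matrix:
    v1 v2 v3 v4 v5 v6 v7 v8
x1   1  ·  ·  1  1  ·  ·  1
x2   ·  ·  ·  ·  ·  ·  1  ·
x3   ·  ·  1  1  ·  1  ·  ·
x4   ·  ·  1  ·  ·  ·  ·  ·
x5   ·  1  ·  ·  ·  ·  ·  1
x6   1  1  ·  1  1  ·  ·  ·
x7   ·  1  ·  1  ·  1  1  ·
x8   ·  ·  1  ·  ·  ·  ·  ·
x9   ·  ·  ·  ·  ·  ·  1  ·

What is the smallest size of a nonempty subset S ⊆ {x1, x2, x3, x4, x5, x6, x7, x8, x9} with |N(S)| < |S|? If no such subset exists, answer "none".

Take S = {x2, x9}. Its neighbourhood is {v7}, so |N(S)| = 1 < |S| = 2.
No single vertex violates Hall's condition since each has at least one neighbour, so 2 is the minimum.

2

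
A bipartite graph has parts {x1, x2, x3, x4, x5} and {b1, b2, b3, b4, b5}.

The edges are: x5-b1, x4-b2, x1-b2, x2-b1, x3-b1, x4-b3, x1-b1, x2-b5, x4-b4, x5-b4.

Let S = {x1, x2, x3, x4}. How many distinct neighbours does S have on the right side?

The union of neighbours of {x1, x2, x3, x4} is {b1, b2, b3, b4, b5}, which has 5 elements.
Since |N(S)| = 5 ≥ |S| = 4, Hall's condition holds for this subset.

5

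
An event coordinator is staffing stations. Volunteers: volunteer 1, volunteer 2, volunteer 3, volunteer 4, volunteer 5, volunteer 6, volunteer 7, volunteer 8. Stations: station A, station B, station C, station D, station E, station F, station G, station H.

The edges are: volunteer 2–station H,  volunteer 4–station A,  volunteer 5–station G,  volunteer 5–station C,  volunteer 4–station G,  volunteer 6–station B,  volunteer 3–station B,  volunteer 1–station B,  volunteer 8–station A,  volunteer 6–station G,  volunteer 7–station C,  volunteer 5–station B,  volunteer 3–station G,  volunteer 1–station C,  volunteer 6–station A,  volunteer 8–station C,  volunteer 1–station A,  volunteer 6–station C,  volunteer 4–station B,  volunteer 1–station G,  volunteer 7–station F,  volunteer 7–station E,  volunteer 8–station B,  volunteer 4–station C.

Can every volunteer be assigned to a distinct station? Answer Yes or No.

No

The set {volunteer 1, volunteer 3, volunteer 4, volunteer 5, volunteer 6, volunteer 8} has only 4 neighbours ({station A, station B, station C, station G}), so by Hall's theorem at most 6 of the 8 volunteers can be matched.
Hence no matching covers every volunteer.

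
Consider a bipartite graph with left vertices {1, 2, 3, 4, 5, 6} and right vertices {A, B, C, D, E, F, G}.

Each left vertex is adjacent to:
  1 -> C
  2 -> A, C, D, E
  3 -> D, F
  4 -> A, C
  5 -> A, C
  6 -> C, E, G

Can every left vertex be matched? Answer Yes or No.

The set {1, 4, 5} has only 2 neighbours ({A, C}), so by Hall's theorem at most 5 of the 6 left vertices can be matched.
Hence no matching covers every left vertex.

No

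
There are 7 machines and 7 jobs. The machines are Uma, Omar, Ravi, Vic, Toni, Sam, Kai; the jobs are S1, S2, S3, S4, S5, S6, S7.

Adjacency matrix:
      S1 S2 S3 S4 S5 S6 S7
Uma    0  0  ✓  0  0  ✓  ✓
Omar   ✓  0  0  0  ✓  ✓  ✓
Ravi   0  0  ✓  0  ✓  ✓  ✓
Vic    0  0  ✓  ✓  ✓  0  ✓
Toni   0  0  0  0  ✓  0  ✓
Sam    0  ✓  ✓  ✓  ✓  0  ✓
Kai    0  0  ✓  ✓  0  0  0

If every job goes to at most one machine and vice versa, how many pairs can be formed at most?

One maximum matching: Uma-S3, Omar-S1, Ravi-S6, Vic-S7, Toni-S5, Sam-S2, Kai-S4.
All 7 machines are matched, so no larger matching exists.

7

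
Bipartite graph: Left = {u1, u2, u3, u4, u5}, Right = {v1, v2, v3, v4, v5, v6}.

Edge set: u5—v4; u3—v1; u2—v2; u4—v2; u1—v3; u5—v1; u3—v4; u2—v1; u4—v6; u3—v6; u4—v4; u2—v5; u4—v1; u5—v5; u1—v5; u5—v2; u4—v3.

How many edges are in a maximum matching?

5

One maximum matching: u1–v5, u2–v1, u3–v6, u4–v3, u5–v2.
All 5 left vertices are matched, so no larger matching exists.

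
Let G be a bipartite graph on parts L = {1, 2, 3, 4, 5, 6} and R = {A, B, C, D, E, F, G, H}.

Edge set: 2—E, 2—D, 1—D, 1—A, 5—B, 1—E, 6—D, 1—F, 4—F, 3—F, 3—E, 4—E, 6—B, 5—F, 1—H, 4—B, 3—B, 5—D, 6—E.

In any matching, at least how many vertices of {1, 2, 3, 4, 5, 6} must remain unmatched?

1

One maximum matching: 1-A, 2-D, 3-F, 4-E, 5-B.
The set {2, 3, 4, 5, 6} has only 4 neighbours ({B, D, E, F}), so by Hall's theorem at most 5 of the 6 left vertices can be matched.
That matches 5 of the 6, leaving 1 unmatched; no matching can do better.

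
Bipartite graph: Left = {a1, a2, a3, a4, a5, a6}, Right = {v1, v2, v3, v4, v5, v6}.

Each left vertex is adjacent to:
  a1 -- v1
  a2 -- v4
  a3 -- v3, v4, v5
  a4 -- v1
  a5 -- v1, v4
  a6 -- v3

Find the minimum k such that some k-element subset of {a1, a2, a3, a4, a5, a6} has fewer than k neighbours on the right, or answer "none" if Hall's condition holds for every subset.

2

Take S = {a1, a4}. Its neighbourhood is {v1}, so |N(S)| = 1 < |S| = 2.
No single vertex violates Hall's condition since each has at least one neighbour, so 2 is the minimum.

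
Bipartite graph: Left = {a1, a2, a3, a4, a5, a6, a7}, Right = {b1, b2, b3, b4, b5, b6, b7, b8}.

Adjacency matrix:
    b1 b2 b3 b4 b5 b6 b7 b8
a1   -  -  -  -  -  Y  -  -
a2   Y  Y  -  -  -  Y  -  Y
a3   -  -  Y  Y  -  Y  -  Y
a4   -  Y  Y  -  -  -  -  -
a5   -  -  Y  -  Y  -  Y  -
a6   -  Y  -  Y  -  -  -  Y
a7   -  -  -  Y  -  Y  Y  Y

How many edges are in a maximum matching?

For example, pair a1–b6, a2–b1, a3–b3, a4–b2, a5–b7, a6–b4, a7–b8.
All 7 left vertices are matched, so no larger matching exists.

7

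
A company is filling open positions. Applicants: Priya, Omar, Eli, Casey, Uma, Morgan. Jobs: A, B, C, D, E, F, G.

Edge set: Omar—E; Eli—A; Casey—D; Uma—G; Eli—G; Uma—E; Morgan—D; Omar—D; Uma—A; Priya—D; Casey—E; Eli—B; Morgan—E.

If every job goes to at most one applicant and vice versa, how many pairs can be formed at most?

4

For example, pair Priya–D, Omar–E, Eli–B, Uma–G.
The set {Priya, Omar, Casey, Morgan} has only 2 neighbours ({D, E}), so by Hall's theorem at most 4 of the 6 applicants can be matched.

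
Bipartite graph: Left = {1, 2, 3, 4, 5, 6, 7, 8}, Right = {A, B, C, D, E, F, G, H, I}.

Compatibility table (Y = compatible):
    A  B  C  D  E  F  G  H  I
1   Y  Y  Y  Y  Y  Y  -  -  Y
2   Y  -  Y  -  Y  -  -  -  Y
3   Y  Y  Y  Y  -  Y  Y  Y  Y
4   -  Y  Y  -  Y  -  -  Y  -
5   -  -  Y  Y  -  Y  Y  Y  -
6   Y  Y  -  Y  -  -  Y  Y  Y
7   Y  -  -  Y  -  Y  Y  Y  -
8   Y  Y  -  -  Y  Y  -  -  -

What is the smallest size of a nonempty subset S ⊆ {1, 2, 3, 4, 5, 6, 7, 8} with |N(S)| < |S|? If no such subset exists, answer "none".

A matching saturating every left vertex exists, for instance 1→A, 2→I, 3→F, 4→E, 5→D, 6→G, 7→H, 8→B.
By Hall's marriage theorem, this means |N(S)| ≥ |S| for every subset S, so no violating subset exists.

none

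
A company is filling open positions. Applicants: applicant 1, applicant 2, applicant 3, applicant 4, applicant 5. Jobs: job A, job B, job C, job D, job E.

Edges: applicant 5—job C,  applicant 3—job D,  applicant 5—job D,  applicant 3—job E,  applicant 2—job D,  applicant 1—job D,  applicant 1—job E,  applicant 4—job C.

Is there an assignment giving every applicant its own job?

The set {applicant 1, applicant 2, applicant 3, applicant 4, applicant 5} has only 3 neighbours ({job C, job D, job E}), so by Hall's theorem at most 3 of the 5 applicants can be matched.
Hence no matching covers every applicant.

No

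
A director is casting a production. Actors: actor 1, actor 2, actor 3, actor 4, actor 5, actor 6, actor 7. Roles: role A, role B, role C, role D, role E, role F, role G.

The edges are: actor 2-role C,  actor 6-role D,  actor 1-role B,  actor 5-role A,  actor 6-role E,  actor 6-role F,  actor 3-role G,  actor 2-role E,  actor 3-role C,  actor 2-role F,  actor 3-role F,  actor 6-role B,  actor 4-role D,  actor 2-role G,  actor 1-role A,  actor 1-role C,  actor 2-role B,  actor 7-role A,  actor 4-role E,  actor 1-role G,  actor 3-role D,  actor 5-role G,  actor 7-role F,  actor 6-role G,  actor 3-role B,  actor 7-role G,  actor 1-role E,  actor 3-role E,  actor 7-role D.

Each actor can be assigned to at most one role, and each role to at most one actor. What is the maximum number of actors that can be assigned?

7

For example, pair actor 1→role E, actor 2→role C, actor 3→role B, actor 4→role D, actor 5→role A, actor 6→role F, actor 7→role G.
This saturates every actor, so 7 is the maximum.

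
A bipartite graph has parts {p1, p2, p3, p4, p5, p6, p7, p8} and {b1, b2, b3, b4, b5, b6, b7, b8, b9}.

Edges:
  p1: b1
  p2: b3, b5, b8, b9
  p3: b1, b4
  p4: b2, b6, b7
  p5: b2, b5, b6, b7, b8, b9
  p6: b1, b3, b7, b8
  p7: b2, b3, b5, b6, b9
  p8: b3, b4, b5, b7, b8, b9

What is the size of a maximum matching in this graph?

8

A valid assignment of size 8: p1-b1, p2-b8, p3-b4, p4-b2, p5-b5, p6-b3, p7-b6, p8-b7.
This saturates every left vertex, so 8 is the maximum.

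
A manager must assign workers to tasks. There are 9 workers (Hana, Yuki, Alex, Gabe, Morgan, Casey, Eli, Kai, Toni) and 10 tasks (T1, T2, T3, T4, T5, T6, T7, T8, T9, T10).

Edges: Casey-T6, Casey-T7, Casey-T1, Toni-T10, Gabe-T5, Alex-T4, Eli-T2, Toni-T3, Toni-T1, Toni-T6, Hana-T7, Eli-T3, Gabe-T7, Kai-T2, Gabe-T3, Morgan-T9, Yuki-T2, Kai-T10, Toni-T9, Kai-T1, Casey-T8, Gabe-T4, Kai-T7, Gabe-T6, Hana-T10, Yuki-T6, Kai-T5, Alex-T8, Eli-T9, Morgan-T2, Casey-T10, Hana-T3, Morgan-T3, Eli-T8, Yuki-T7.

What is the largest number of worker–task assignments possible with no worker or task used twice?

One maximum matching: Hana-T3, Yuki-T2, Alex-T4, Gabe-T5, Morgan-T9, Casey-T6, Eli-T8, Kai-T7, Toni-T10.
This saturates every worker, so 9 is the maximum.

9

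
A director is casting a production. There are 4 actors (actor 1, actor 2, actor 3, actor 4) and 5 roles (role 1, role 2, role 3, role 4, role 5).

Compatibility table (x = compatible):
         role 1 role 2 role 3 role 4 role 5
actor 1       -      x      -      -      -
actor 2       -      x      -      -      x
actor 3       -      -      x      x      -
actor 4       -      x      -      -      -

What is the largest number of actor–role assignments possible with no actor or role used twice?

3

For example, pair actor 1-role 2, actor 2-role 5, actor 3-role 3.
The set {actor 1, actor 4} has only 1 neighbour ({role 2}), so by Hall's theorem at most 3 of the 4 actors can be matched.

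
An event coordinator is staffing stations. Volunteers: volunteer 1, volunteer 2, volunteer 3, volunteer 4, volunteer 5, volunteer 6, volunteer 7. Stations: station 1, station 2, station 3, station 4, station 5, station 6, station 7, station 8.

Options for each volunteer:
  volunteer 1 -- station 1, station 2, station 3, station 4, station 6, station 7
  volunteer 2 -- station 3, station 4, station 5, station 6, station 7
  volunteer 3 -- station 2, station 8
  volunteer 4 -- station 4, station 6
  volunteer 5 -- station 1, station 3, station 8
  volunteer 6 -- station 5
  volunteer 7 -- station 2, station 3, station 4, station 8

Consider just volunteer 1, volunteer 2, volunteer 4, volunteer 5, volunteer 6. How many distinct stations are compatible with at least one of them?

8

The union of neighbours of {volunteer 1, volunteer 2, volunteer 4, volunteer 5, volunteer 6} is {station 1, station 2, station 3, station 4, station 5, station 6, station 7, station 8}, which has 8 elements.
Since |N(S)| = 8 ≥ |S| = 5, Hall's condition holds for this subset.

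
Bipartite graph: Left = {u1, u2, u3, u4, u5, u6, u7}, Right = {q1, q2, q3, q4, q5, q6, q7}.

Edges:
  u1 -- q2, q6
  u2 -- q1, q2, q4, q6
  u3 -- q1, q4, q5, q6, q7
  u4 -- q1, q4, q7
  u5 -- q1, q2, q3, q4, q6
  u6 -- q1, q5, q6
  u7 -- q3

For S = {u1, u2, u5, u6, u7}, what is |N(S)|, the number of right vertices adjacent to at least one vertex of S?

6

The union of neighbours of {u1, u2, u5, u6, u7} is {q1, q2, q3, q4, q5, q6}, which has 6 elements.
Since |N(S)| = 6 ≥ |S| = 5, Hall's condition holds for this subset.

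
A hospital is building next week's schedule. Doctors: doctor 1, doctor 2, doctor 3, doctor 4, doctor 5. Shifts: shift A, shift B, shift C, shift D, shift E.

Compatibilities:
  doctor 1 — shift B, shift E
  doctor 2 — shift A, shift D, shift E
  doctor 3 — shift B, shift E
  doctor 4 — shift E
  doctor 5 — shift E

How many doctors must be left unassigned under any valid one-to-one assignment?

2

One maximum matching: doctor 1-shift B, doctor 2-shift A, doctor 3-shift E.
The set {doctor 1, doctor 3, doctor 4, doctor 5} has only 2 neighbours ({shift B, shift E}), so by Hall's theorem at most 3 of the 5 doctors can be matched.
That matches 3 of the 5, leaving 2 unmatched; no matching can do better.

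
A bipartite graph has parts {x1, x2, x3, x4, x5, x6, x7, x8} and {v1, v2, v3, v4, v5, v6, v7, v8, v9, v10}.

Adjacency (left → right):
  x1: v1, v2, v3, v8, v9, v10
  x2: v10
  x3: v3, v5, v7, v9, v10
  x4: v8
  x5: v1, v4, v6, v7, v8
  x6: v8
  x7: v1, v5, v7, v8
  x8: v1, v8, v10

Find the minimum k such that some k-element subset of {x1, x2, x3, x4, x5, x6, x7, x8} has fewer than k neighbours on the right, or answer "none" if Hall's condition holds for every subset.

2

Take S = {x4, x6}. Its neighbourhood is {v8}, so |N(S)| = 1 < |S| = 2.
No single vertex violates Hall's condition since each has at least one neighbour, so 2 is the minimum.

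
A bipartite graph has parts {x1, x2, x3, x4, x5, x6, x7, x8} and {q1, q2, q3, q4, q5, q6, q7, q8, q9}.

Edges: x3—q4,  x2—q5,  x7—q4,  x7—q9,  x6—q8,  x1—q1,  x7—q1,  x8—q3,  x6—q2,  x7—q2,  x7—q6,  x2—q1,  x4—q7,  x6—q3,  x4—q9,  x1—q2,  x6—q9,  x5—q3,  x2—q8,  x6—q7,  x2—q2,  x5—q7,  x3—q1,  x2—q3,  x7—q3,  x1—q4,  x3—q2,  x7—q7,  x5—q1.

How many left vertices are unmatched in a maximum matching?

0

A valid assignment of size 8: x1→q4, x2→q1, x3→q2, x4→q9, x5→q7, x6→q8, x7→q6, x8→q3.
This saturates every left vertex, so 8 is the maximum.
That matches 8 of the 8, leaving 0 unmatched; no matching can do better.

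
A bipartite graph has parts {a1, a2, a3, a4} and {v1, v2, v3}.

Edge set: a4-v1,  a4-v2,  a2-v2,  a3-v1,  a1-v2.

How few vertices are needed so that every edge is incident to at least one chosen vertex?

A maximum matching has 2 edges (e.g. a1–v2, a3–v1).
By König's theorem the minimum vertex cover has the same size. One such cover is {v1, v2}.

2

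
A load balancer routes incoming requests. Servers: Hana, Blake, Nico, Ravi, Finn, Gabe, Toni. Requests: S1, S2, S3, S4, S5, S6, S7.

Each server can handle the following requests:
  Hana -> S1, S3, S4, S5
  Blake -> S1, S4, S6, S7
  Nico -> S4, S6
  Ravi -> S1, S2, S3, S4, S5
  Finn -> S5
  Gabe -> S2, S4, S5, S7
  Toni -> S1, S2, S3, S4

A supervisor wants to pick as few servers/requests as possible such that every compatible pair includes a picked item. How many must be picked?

The 7 edges Hana–S3, Blake–S7, Nico–S6, Ravi–S1, Finn–S5, Gabe–S4, Toni–S2 form a matching, so any vertex cover needs at least 7 vertices (one per matched edge).
Conversely {Hana, Blake, Nico, Ravi, Finn, Gabe, Toni} meets every edge and has exactly 7 vertices, so 7 is optimal.

7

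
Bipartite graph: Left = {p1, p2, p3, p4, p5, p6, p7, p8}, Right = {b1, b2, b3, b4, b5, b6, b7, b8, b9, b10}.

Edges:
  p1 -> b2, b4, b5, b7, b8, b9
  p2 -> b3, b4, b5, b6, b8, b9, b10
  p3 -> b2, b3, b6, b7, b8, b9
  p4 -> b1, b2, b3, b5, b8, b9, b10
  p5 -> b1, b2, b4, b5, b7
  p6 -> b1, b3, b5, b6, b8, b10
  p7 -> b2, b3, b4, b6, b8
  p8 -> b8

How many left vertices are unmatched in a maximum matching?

0

For example, pair p1–b9, p2–b4, p3–b2, p4–b5, p5–b7, p6–b1, p7–b6, p8–b8.
This saturates every left vertex, so 8 is the maximum.
That matches 8 of the 8, leaving 0 unmatched; no matching can do better.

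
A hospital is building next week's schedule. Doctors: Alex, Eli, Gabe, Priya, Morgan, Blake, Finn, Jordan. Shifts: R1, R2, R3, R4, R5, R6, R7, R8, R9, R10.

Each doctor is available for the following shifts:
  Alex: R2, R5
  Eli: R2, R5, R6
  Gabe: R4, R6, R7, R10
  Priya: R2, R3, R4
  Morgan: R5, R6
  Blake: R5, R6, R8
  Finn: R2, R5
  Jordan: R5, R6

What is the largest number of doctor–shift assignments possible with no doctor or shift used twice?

6

One maximum matching: Alex→R2, Eli→R6, Gabe→R7, Priya→R3, Morgan→R5, Blake→R8.
The set {Alex, Eli, Morgan, Finn, Jordan} has only 3 neighbours ({R2, R5, R6}), so by Hall's theorem at most 6 of the 8 doctors can be matched.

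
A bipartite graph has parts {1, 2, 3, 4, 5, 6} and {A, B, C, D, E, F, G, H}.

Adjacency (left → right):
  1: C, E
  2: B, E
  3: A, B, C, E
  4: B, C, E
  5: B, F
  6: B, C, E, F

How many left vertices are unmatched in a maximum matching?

A valid assignment of size 5: 1–C, 2–E, 3–A, 4–B, 5–F.
The set {1, 2, 4, 5, 6} has only 4 neighbours ({B, C, E, F}), so by Hall's theorem at most 5 of the 6 left vertices can be matched.
That matches 5 of the 6, leaving 1 unmatched; no matching can do better.

1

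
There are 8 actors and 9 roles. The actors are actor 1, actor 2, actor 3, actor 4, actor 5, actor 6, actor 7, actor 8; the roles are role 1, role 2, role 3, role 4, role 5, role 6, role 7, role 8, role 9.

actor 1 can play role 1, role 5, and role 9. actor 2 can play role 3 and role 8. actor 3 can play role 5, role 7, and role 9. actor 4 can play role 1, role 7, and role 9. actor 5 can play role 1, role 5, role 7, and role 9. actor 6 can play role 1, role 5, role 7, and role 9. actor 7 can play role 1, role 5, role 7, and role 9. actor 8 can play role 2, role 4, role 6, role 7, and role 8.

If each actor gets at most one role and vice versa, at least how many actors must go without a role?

A valid assignment of size 6: actor 1-role 9, actor 2-role 3, actor 3-role 7, actor 4-role 1, actor 5-role 5, actor 8-role 8.
The set {actor 1, actor 3, actor 4, actor 5, actor 6, actor 7} has only 4 neighbours ({role 1, role 5, role 7, role 9}), so by Hall's theorem at most 6 of the 8 actors can be matched.
That matches 6 of the 8, leaving 2 unmatched; no matching can do better.

2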